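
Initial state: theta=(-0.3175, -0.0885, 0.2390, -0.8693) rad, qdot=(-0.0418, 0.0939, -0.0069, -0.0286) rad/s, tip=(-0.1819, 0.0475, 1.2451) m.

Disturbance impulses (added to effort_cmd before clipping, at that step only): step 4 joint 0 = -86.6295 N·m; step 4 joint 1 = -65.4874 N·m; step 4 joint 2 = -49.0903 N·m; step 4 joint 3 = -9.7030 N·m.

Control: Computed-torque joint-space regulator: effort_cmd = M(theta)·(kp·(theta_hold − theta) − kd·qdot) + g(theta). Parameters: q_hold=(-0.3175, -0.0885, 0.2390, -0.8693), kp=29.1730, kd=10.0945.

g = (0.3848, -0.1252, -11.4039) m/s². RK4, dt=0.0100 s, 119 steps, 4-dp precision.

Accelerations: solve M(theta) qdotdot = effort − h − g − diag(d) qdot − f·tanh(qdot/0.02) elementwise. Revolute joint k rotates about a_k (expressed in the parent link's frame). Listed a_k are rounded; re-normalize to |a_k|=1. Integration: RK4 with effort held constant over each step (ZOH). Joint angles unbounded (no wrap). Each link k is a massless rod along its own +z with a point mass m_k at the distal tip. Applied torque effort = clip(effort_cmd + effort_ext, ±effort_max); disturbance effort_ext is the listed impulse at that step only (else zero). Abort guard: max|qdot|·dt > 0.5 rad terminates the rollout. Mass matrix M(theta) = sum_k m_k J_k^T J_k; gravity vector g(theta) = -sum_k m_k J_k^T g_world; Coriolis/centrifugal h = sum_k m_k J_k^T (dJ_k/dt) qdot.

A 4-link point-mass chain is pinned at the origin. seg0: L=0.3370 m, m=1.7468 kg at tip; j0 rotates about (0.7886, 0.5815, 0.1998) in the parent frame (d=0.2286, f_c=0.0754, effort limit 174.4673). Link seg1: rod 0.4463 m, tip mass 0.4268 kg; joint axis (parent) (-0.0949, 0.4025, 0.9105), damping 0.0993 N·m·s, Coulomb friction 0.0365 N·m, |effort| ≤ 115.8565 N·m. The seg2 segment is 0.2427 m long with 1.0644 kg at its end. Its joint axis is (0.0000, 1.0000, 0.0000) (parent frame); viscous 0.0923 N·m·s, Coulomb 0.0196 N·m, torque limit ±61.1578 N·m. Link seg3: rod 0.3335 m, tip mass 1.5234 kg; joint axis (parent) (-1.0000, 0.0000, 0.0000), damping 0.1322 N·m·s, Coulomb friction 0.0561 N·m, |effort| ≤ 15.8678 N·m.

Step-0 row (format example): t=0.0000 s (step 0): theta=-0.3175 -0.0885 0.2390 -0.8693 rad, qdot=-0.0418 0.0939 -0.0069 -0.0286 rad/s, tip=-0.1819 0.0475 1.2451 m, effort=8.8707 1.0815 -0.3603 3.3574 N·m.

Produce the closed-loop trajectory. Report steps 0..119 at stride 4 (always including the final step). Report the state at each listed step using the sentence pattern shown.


t=0.0400 s (step 4): theta=-0.3189 -0.0863 0.2398 -0.8696 rad, qdot=-0.0259 0.0347 0.0240 0.0022 rad/s, tip=-0.1812 0.0490 1.2450 m, effort=-78.0162 -64.3232 -49.4323 -6.3079 N·m.
t=0.0800 s (step 8): theta=-0.3200 -0.0787 0.1935 -0.8900 rad, qdot=-0.0273 0.0303 -0.9044 -0.3679 rad/s, tip=-0.1989 0.0488 1.2408 m, effort=15.6961 6.8266 4.0781 4.1818 N·m.
t=0.1200 s (step 12): theta=-0.3208 -0.0808 0.1688 -0.8993 rad, qdot=-0.0164 -0.0939 -0.3987 -0.1323 rad/s, tip=-0.2120 0.0488 1.2378 m, effort=13.7798 5.5773 3.2512 4.0073 N·m.
t=0.1600 s (step 16): theta=-0.3213 -0.0850 0.1586 -0.9021 rad, qdot=-0.0064 -0.1019 -0.1406 -0.0218 rad/s, tip=-0.2194 0.0488 1.2363 m, effort=12.2977 4.5797 2.5561 3.8892 N·m.
t=0.2000 s (step 20): theta=-0.3214 -0.0882 0.1556 -0.9021 rad, qdot=0.0002 -0.0527 -0.0293 0.0112 rad/s, tip=-0.2228 0.0489 1.2358 m, effort=11.1566 3.7933 1.9870 3.8221 N·m.
t=0.2400 s (step 24): theta=-0.3213 -0.0891 0.1553 -0.9016 rad, qdot=0.0049 0.0043 0.0138 0.0159 rad/s, tip=-0.2233 0.0488 1.2358 m, effort=10.2784 3.1836 1.5371 3.7816 N·m.
t=0.2800 s (step 28): theta=-0.3211 -0.0884 0.1568 -0.9008 rad, qdot=0.0071 0.0261 0.0608 0.0228 rad/s, tip=-0.2221 0.0487 1.2361 m, effort=9.6071 2.7272 1.1874 3.7529 N·m.
t=0.3200 s (step 32): theta=-0.3207 -0.0871 0.1600 -0.8998 rad, qdot=0.0080 0.0361 0.0938 0.0263 rad/s, tip=-0.2197 0.0486 1.2367 m, effort=9.0985 2.3788 0.9082 3.7321 N·m.
t=0.3600 s (step 36): theta=-0.3204 -0.0855 0.1641 -0.8987 rad, qdot=0.0083 0.0418 0.1109 0.0271 rad/s, tip=-0.2167 0.0484 1.2373 m, effort=8.7170 2.1129 0.6857 3.7159 N·m.
t=0.4000 s (step 40): theta=-0.3201 -0.0838 0.1687 -0.8977 rad, qdot=0.0083 0.0442 0.1170 0.0265 rad/s, tip=-0.2133 0.0482 1.2379 m, effort=8.4339 1.9115 0.5093 3.7029 N·m.
t=0.4400 s (step 44): theta=-0.3198 -0.0820 0.1733 -0.8966 rad, qdot=0.0080 0.0440 0.1164 0.0252 rad/s, tip=-0.2099 0.0479 1.2385 m, effort=8.2269 1.7606 0.3703 3.6923 N·m.
t=0.4800 s (step 48): theta=-0.3194 -0.0803 0.1779 -0.8957 rad, qdot=0.0076 0.0418 0.1116 0.0236 rad/s, tip=-0.2066 0.0477 1.2391 m, effort=8.0778 1.6487 0.2613 3.6835 N·m.
t=0.5200 s (step 52): theta=-0.3191 -0.0787 0.1822 -0.8948 rad, qdot=0.0070 0.0383 0.1044 0.0221 rad/s, tip=-0.2035 0.0475 1.2396 m, effort=7.9727 1.5669 0.1763 3.6762 N·m.
t=0.5600 s (step 56): theta=-0.3189 -0.0772 0.1862 -0.8939 rad, qdot=0.0064 0.0344 0.0956 0.0205 rad/s, tip=-0.2006 0.0474 1.2401 m, effort=7.9005 1.5080 0.1103 3.6700 N·m.
t=0.6000 s (step 60): theta=-0.3186 -0.0759 0.1898 -0.8931 rad, qdot=0.0059 0.0304 0.0859 0.0190 rad/s, tip=-0.1980 0.0472 1.2405 m, effort=7.8526 1.4665 0.0595 3.6645 N·m.
t=0.6400 s (step 64): theta=-0.3184 -0.0747 0.1930 -0.8924 rad, qdot=0.0053 0.0267 0.0758 0.0176 rad/s, tip=-0.1957 0.0471 1.2409 m, effort=7.8224 1.4378 0.0208 3.6597 N·m.
t=0.6800 s (step 68): theta=-0.3182 -0.0737 0.1958 -0.8917 rad, qdot=0.0049 0.0236 0.0656 0.0162 rad/s, tip=-0.1937 0.0469 1.2412 m, effort=7.8051 1.4186 -0.0085 3.6553 N·m.
t=0.7200 s (step 72): theta=-0.3180 -0.0728 0.1982 -0.8911 rad, qdot=0.0045 0.0209 0.0557 0.0150 rad/s, tip=-0.1919 0.0469 1.2415 m, effort=7.7968 1.4063 -0.0302 3.6512 N·m.
t=0.7600 s (step 76): theta=-0.3178 -0.0720 0.2003 -0.8905 rad, qdot=0.0041 0.0186 0.0464 0.0139 rad/s, tip=-0.1904 0.0468 1.2417 m, effort=7.7946 1.3989 -0.0461 3.6473 N·m.
t=0.8000 s (step 80): theta=-0.3177 -0.0713 0.2019 -0.8900 rad, qdot=0.0038 0.0165 0.0383 0.0129 rad/s, tip=-0.1891 0.0467 1.2419 m, effort=7.7966 1.3948 -0.0574 3.6437 N·m.
t=0.8400 s (step 84): theta=-0.3175 -0.0707 0.2033 -0.8895 rad, qdot=0.0034 0.0145 0.0313 0.0121 rad/s, tip=-0.1880 0.0467 1.2421 m, effort=7.8011 1.3929 -0.0654 3.6403 N·m.
t=0.8800 s (step 88): theta=-0.3174 -0.0702 0.2045 -0.8890 rad, qdot=0.0031 0.0125 0.0257 0.0114 rad/s, tip=-0.1870 0.0466 1.2423 m, effort=7.8071 1.3924 -0.0711 3.6370 N·m.
t=0.9200 s (step 92): theta=-0.3173 -0.0697 0.2054 -0.8886 rad, qdot=0.0028 0.0106 0.0213 0.0108 rad/s, tip=-0.1862 0.0466 1.2425 m, effort=7.8137 1.3926 -0.0752 3.6340 N·m.
t=0.9600 s (step 96): theta=-0.3172 -0.0693 0.2062 -0.8882 rad, qdot=0.0024 0.0088 0.0178 0.0103 rad/s, tip=-0.1856 0.0466 1.2426 m, effort=7.8203 1.3930 -0.0783 3.6312 N·m.
t=1.0000 s (step 100): theta=-0.3171 -0.0690 0.2068 -0.8878 rad, qdot=0.0021 0.0072 0.0150 0.0098 rad/s, tip=-0.1850 0.0466 1.2428 m, effort=7.8267 1.3934 -0.0808 3.6285 N·m.
t=1.0400 s (step 104): theta=-0.3170 -0.0687 0.2074 -0.8874 rad, qdot=0.0018 0.0058 0.0129 0.0093 rad/s, tip=-0.1845 0.0466 1.2429 m, effort=7.8326 1.3937 -0.0829 3.6260 N·m.
t=1.0800 s (step 108): theta=-0.3170 -0.0685 0.2078 -0.8870 rad, qdot=0.0015 0.0046 0.0111 0.0088 rad/s, tip=-0.1841 0.0467 1.2430 m, effort=7.8379 1.3938 -0.0848 3.6235 N·m.
t=1.1200 s (step 112): theta=-0.3169 -0.0684 0.2082 -0.8867 rad, qdot=0.0013 0.0035 0.0097 0.0084 rad/s, tip=-0.1838 0.0467 1.2431 m, effort=7.8427 1.3938 -0.0865 3.6212 N·m.
t=1.1600 s (step 116): theta=-0.3168 -0.0682 0.2086 -0.8864 rad, qdot=0.0011 0.0026 0.0086 0.0080 rad/s, tip=-0.1835 0.0467 1.2432 m, effort=7.8468 1.3937 -0.0880 3.6190 N·m.
t=1.1900 s (step 119): theta=-0.3168 -0.0682 0.2089 -0.8861 rad, qdot=0.0010 0.0020 0.0078 0.0078 rad/s, tip=-0.1833 0.0467 1.2432 m.


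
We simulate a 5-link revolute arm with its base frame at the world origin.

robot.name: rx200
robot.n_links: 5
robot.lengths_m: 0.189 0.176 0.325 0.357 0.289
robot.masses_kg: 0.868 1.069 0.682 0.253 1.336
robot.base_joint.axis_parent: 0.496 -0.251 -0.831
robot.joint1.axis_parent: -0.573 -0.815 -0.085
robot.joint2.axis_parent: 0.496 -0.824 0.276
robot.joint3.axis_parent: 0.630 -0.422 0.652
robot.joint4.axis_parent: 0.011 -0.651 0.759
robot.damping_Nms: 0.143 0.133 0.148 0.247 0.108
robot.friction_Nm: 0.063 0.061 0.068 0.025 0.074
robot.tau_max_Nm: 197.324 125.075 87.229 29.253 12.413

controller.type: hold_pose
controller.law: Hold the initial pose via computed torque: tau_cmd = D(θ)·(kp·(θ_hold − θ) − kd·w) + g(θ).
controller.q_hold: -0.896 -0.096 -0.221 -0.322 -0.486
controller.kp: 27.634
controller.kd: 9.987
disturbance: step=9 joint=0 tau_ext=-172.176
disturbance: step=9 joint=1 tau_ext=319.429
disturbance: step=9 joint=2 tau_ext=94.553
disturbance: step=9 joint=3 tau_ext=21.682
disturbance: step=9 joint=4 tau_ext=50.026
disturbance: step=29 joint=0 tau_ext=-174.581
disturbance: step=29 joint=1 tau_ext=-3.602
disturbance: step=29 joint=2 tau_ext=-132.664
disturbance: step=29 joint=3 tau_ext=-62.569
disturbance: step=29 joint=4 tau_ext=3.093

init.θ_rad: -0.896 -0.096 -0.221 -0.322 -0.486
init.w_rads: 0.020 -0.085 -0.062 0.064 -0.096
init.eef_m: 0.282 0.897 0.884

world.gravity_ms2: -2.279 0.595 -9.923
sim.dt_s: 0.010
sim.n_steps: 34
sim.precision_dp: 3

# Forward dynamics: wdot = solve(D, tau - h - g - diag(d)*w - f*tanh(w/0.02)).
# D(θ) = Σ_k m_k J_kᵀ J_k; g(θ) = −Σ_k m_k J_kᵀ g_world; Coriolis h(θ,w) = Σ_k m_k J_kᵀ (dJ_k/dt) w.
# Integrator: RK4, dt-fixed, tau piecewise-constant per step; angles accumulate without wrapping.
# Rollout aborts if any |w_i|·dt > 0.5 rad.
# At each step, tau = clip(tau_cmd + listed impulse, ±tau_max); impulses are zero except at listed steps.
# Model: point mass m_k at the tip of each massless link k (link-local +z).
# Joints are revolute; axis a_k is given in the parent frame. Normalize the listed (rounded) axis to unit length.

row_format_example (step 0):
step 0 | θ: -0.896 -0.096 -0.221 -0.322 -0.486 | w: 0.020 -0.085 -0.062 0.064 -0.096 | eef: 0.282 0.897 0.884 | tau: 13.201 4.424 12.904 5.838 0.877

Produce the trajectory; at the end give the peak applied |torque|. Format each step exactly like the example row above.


step 1 | θ: -0.896 -0.097 -0.221 -0.322 -0.487 | w: 0.016 -0.092 -0.028 0.009 -0.022 | eef: 0.283 0.897 0.884 | tau: 13.256 4.275 12.827 5.820 0.847
step 2 | θ: -0.896 -0.098 -0.222 -0.322 -0.487 | w: 0.007 -0.090 -0.009 -0.007 -0.019 | eef: 0.284 0.897 0.883 | tau: 13.307 4.135 12.757 5.800 0.825
step 3 | θ: -0.896 -0.099 -0.222 -0.322 -0.487 | w: 0.005 -0.081 -0.006 -0.008 -0.017 | eef: 0.285 0.897 0.883 | tau: 13.353 4.004 12.693 5.782 0.806
step 4 | θ: -0.895 -0.099 -0.222 -0.322 -0.487 | w: 0.005 -0.072 -0.005 -0.007 -0.016 | eef: 0.286 0.897 0.883 | tau: 13.395 3.881 12.634 5.764 0.787
step 5 | θ: -0.895 -0.100 -0.222 -0.322 -0.487 | w: 0.004 -0.063 -0.005 -0.006 -0.015 | eef: 0.286 0.897 0.882 | tau: 13.433 3.765 12.578 5.748 0.770
step 6 | θ: -0.895 -0.101 -0.222 -0.322 -0.487 | w: 0.004 -0.055 -0.004 -0.006 -0.014 | eef: 0.287 0.897 0.882 | tau: 13.469 3.655 12.526 5.733 0.755
step 7 | θ: -0.895 -0.101 -0.222 -0.322 -0.487 | w: 0.004 -0.048 -0.004 -0.005 -0.013 | eef: 0.288 0.897 0.882 | tau: 13.502 3.553 12.478 5.719 0.740
step 8 | θ: -0.895 -0.102 -0.222 -0.322 -0.487 | w: 0.003 -0.041 -0.004 -0.005 -0.012 | eef: 0.288 0.897 0.882 | tau: 13.533 3.457 12.432 5.706 0.726
step 9 | θ: -0.895 -0.102 -0.222 -0.322 -0.487 | w: 0.003 -0.034 -0.003 -0.005 -0.011 | eef: 0.288 0.897 0.881 | tau: -158.615 125.075 87.229 27.376 12.413
step 10 | θ: -1.008 -0.169 -0.050 -0.394 -0.642 | w: -22.549 -12.401 33.961 -14.156 -25.955 | eef: 0.285 0.896 0.881 | tau: 31.182 -7.702 5.879 3.306 -0.695
step 11 | θ: -1.209 -0.264 0.240 -0.499 -0.805 | w: -17.695 -7.077 24.452 -6.961 -8.706 | eef: 0.276 0.890 0.881 | tau: 29.414 -1.220 8.377 3.621 -0.295
step 12 | θ: -1.367 -0.319 0.451 -0.544 -0.846 | w: -14.101 -4.262 18.074 -2.428 -0.589 | eef: 0.267 0.883 0.881 | tau: 28.047 4.741 9.211 3.900 0.309
step 13 | θ: -1.494 -0.353 0.608 -0.555 -0.830 | w: -11.465 -2.641 13.702 -0.175 3.413 | eef: 0.259 0.877 0.881 | tau: 27.050 9.480 9.242 4.051 0.965
step 14 | θ: -1.598 -0.374 0.729 -0.552 -0.785 | w: -9.430 -1.626 10.549 0.751 5.343 | eef: 0.251 0.871 0.881 | tau: 26.231 12.954 8.842 4.048 1.567
step 15 | θ: -1.684 -0.387 0.822 -0.542 -0.727 | w: -7.793 -0.944 8.167 1.043 6.094 | eef: 0.244 0.866 0.881 | tau: 25.460 15.343 8.225 3.911 2.056
step 16 | θ: -1.755 -0.394 0.894 -0.532 -0.665 | w: -6.441 -0.460 6.314 1.067 6.143 | eef: 0.237 0.861 0.882 | tau: 24.682 16.877 7.529 3.681 2.415
step 17 | θ: -1.813 -0.396 0.949 -0.521 -0.605 | w: -5.305 -0.102 4.843 0.997 5.782 | eef: 0.231 0.856 0.883 | tau: 23.884 17.769 6.843 3.405 2.650
step 18 | θ: -1.861 -0.396 0.991 -0.512 -0.550 | w: -4.336 0.165 3.660 0.902 5.215 | eef: 0.224 0.851 0.884 | tau: 23.072 18.202 6.224 3.120 2.783
step 19 | θ: -1.900 -0.393 1.023 -0.503 -0.501 | w: -3.502 0.367 2.696 0.814 4.550 | eef: 0.218 0.847 0.886 | tau: 22.258 18.297 5.703 2.854 2.838
step 20 | θ: -1.932 -0.389 1.046 -0.495 -0.459 | w: -2.777 0.518 1.901 0.740 3.861 | eef: 0.212 0.843 0.888 | tau: 21.451 18.147 5.290 2.625 2.836
step 21 | θ: -1.956 -0.383 1.062 -0.488 -0.424 | w: -2.141 0.629 1.237 0.680 3.200 | eef: 0.205 0.840 0.891 | tau: 20.658 17.819 4.989 2.445 2.795
step 22 | θ: -1.975 -0.376 1.071 -0.482 -0.395 | w: -1.580 0.707 0.678 0.628 2.596 | eef: 0.199 0.837 0.894 | tau: 19.882 17.357 4.791 2.316 2.727
step 23 | θ: -1.988 -0.369 1.075 -0.476 -0.372 | w: -1.082 0.759 0.201 0.584 2.063 | eef: 0.192 0.834 0.897 | tau: 19.127 16.792 4.687 2.238 2.640
step 24 | θ: -1.997 -0.361 1.075 -0.470 -0.353 | w: -0.642 0.788 -0.199 0.528 1.611 | eef: 0.186 0.832 0.902 | tau: 18.393 16.144 4.655 2.206 2.539
step 25 | θ: -2.001 -0.353 1.072 -0.465 -0.339 | w: -0.251 0.801 -0.537 0.466 1.236 | eef: 0.179 0.830 0.906 | tau: 17.682 15.428 4.682 2.217 2.429
step 26 | θ: -2.002 -0.345 1.065 -0.461 -0.328 | w: 0.099 0.803 -0.832 0.411 0.929 | eef: 0.171 0.828 0.911 | tau: 16.998 14.655 4.762 2.262 2.311
step 27 | θ: -2.000 -0.337 1.055 -0.457 -0.320 | w: 0.404 0.798 -1.085 0.363 0.687 | eef: 0.164 0.827 0.916 | tau: 16.350 13.834 4.881 2.334 2.188
step 28 | θ: -1.994 -0.329 1.043 -0.454 -0.314 | w: 0.678 0.788 -1.308 0.319 0.500 | eef: 0.156 0.825 0.922 | tau: 15.731 12.974 5.027 2.428 2.060
step 29 | θ: -1.986 -0.321 1.029 -0.451 -0.310 | w: 0.923 0.774 -1.504 0.277 0.360 | eef: 0.149 0.824 0.927 | tau: -159.439 8.478 -87.229 -29.253 5.022
step 30 | θ: -2.012 -0.311 1.026 -0.424 -0.253 | w: -6.016 1.276 0.710 4.787 11.332 | eef: 0.138 0.822 0.932 | tau: 32.280 12.952 14.376 5.569 1.689
step 31 | θ: -2.066 -0.298 1.029 -0.384 -0.143 | w: -4.759 1.305 -0.006 3.349 10.543 | eef: 0.124 0.818 0.935 | tau: 30.472 14.784 13.169 4.780 1.893
step 32 | θ: -2.108 -0.285 1.026 -0.356 -0.044 | w: -3.707 1.326 -0.531 2.390 9.217 | eef: 0.112 0.814 0.937 | tau: 28.776 15.923 12.051 4.018 1.918
step 33 | θ: -2.141 -0.272 1.019 -0.335 0.040 | w: -2.825 1.330 -0.913 1.768 7.689 | eef: 0.099 0.811 0.939 | tau: 27.185 16.537 11.104 3.367 1.847
step 34 | θ: -2.165 -0.259 1.009 -0.320 0.110 | w: -2.084 1.314 -1.191 1.362 6.169 | eef: 0.087 0.808 0.941
max |tau| (N·m): 159.439


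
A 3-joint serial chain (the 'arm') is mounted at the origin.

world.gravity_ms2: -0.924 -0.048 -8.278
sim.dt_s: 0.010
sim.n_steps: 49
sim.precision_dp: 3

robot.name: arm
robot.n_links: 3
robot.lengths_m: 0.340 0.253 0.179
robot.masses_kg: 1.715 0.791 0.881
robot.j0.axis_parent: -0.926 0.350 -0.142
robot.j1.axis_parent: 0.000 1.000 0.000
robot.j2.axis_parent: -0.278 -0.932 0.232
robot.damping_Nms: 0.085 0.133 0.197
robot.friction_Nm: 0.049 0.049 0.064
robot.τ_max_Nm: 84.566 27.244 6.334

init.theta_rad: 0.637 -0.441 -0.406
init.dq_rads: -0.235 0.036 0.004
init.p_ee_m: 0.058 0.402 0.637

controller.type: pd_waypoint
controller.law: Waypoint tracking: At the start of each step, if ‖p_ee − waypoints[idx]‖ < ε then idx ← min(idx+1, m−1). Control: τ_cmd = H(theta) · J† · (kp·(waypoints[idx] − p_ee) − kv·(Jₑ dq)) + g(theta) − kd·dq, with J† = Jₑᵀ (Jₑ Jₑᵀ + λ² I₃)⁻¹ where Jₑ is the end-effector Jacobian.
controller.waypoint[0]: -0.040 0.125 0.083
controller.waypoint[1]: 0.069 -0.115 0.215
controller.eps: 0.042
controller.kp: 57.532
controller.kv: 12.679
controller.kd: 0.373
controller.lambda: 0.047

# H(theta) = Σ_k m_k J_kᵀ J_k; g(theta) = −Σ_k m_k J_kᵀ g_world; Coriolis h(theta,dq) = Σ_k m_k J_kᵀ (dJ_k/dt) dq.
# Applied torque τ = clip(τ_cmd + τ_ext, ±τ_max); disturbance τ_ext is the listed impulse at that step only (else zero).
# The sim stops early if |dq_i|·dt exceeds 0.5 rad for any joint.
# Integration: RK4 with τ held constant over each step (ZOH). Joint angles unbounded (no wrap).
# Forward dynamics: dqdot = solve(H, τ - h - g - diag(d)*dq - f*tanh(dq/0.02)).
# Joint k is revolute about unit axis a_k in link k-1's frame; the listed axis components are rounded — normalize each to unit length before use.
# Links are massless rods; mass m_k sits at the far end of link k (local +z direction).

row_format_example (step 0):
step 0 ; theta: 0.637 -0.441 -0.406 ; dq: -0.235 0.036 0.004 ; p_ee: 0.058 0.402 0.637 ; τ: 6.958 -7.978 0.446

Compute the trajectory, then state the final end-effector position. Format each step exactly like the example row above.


step 1 ; theta: 0.636 -0.448 -0.421 ; dq: 0.124 -1.429 -2.852 ; p_ee: 0.057 0.401 0.637 ; τ: 5.664 -6.713 1.326
step 2 ; theta: 0.639 -0.466 -0.453 ; dq: 0.362 -2.152 -3.596 ; p_ee: 0.055 0.400 0.636 ; τ: 4.285 -5.587 1.246
step 3 ; theta: 0.643 -0.490 -0.491 ; dq: 0.552 -2.639 -3.795 ; p_ee: 0.052 0.399 0.634 ; τ: 2.938 -4.584 0.958
step 4 ; theta: 0.650 -0.518 -0.529 ; dq: 0.713 -3.017 -3.835 ; p_ee: 0.048 0.400 0.631 ; τ: 1.657 -3.695 0.644
step 5 ; theta: 0.658 -0.550 -0.567 ; dq: 0.853 -3.326 -3.820 ; p_ee: 0.043 0.401 0.627 ; τ: 0.453 -2.912 0.350
step 6 ; theta: 0.667 -0.585 -0.605 ; dq: 0.973 -3.582 -3.779 ; p_ee: 0.037 0.402 0.622 ; τ: -0.670 -2.228 0.084
step 7 ; theta: 0.677 -0.622 -0.643 ; dq: 1.077 -3.795 -3.722 ; p_ee: 0.031 0.404 0.616 ; τ: -1.709 -1.632 -0.151
step 8 ; theta: 0.688 -0.660 -0.679 ; dq: 1.167 -3.970 -3.656 ; p_ee: 0.024 0.406 0.610 ; τ: -2.664 -1.116 -0.356
step 9 ; theta: 0.700 -0.701 -0.716 ; dq: 1.244 -4.114 -3.582 ; p_ee: 0.016 0.409 0.603 ; τ: -3.536 -0.672 -0.535
step 10 ; theta: 0.713 -0.743 -0.751 ; dq: 1.310 -4.231 -3.504 ; p_ee: 0.009 0.411 0.595 ; τ: -4.326 -0.290 -0.689
step 11 ; theta: 0.726 -0.785 -0.786 ; dq: 1.366 -4.326 -3.422 ; p_ee: 0.001 0.414 0.587 ; τ: -5.038 0.037 -0.821
step 12 ; theta: 0.740 -0.829 -0.819 ; dq: 1.414 -4.402 -3.338 ; p_ee: -0.007 0.416 0.579 ; τ: -5.674 0.315 -0.933
step 13 ; theta: 0.755 -0.873 -0.852 ; dq: 1.455 -4.462 -3.252 ; p_ee: -0.015 0.418 0.570 ; τ: -6.238 0.553 -1.028
step 14 ; theta: 0.769 -0.918 -0.885 ; dq: 1.489 -4.508 -3.165 ; p_ee: -0.024 0.420 0.560 ; τ: -6.736 0.755 -1.107
step 15 ; theta: 0.784 -0.963 -0.916 ; dq: 1.518 -4.542 -3.077 ; p_ee: -0.032 0.422 0.551 ; τ: -7.171 0.927 -1.173
step 16 ; theta: 0.800 -1.009 -0.946 ; dq: 1.542 -4.567 -2.988 ; p_ee: -0.039 0.423 0.540 ; τ: -7.548 1.072 -1.226
step 17 ; theta: 0.815 -1.055 -0.975 ; dq: 1.562 -4.584 -2.899 ; p_ee: -0.047 0.424 0.530 ; τ: -7.872 1.196 -1.270
step 18 ; theta: 0.831 -1.101 -1.004 ; dq: 1.578 -4.593 -2.809 ; p_ee: -0.055 0.425 0.519 ; τ: -8.146 1.301 -1.305
step 19 ; theta: 0.847 -1.146 -1.032 ; dq: 1.591 -4.596 -2.719 ; p_ee: -0.062 0.426 0.509 ; τ: -8.376 1.390 -1.331
step 20 ; theta: 0.863 -1.192 -1.058 ; dq: 1.602 -4.594 -2.629 ; p_ee: -0.070 0.426 0.497 ; τ: -8.565 1.465 -1.352
step 21 ; theta: 0.879 -1.238 -1.084 ; dq: 1.611 -4.587 -2.537 ; p_ee: -0.077 0.425 0.486 ; τ: -8.716 1.529 -1.366
step 22 ; theta: 0.895 -1.284 -1.109 ; dq: 1.617 -4.575 -2.446 ; p_ee: -0.083 0.425 0.475 ; τ: -8.835 1.583 -1.376
step 23 ; theta: 0.911 -1.330 -1.133 ; dq: 1.622 -4.560 -2.354 ; p_ee: -0.090 0.424 0.464 ; τ: -8.923 1.629 -1.381
step 24 ; theta: 0.927 -1.375 -1.156 ; dq: 1.625 -4.542 -2.262 ; p_ee: -0.096 0.422 0.452 ; τ: -8.984 1.668 -1.383
step 25 ; theta: 0.944 -1.421 -1.178 ; dq: 1.627 -4.520 -2.170 ; p_ee: -0.102 0.420 0.441 ; τ: -9.021 1.700 -1.382
step 26 ; theta: 0.960 -1.466 -1.200 ; dq: 1.628 -4.495 -2.078 ; p_ee: -0.108 0.418 0.430 ; τ: -9.036 1.727 -1.378
step 27 ; theta: 0.976 -1.511 -1.220 ; dq: 1.627 -4.467 -1.986 ; p_ee: -0.113 0.415 0.418 ; τ: -9.033 1.749 -1.371
step 28 ; theta: 0.992 -1.555 -1.239 ; dq: 1.626 -4.436 -1.894 ; p_ee: -0.118 0.412 0.407 ; τ: -9.013 1.768 -1.363
step 29 ; theta: 1.009 -1.599 -1.258 ; dq: 1.624 -4.403 -1.803 ; p_ee: -0.123 0.409 0.396 ; τ: -8.979 1.782 -1.354
step 30 ; theta: 1.025 -1.643 -1.275 ; dq: 1.622 -4.366 -1.713 ; p_ee: -0.128 0.405 0.385 ; τ: -8.932 1.794 -1.342
step 31 ; theta: 1.041 -1.687 -1.292 ; dq: 1.618 -4.327 -1.623 ; p_ee: -0.132 0.402 0.374 ; τ: -8.875 1.802 -1.330
step 32 ; theta: 1.057 -1.730 -1.308 ; dq: 1.614 -4.286 -1.535 ; p_ee: -0.136 0.397 0.363 ; τ: -8.809 1.808 -1.317
step 33 ; theta: 1.073 -1.772 -1.323 ; dq: 1.610 -4.241 -1.448 ; p_ee: -0.139 0.393 0.353 ; τ: -8.736 1.812 -1.302
step 34 ; theta: 1.089 -1.814 -1.337 ; dq: 1.605 -4.194 -1.363 ; p_ee: -0.143 0.388 0.342 ; τ: -8.656 1.813 -1.287
step 35 ; theta: 1.106 -1.856 -1.350 ; dq: 1.599 -4.144 -1.279 ; p_ee: -0.145 0.383 0.332 ; τ: -8.572 1.812 -1.271
step 36 ; theta: 1.121 -1.897 -1.362 ; dq: 1.593 -4.092 -1.198 ; p_ee: -0.148 0.378 0.322 ; τ: -8.485 1.810 -1.255
step 37 ; theta: 1.137 -1.938 -1.374 ; dq: 1.586 -4.037 -1.118 ; p_ee: -0.150 0.372 0.313 ; τ: -8.395 1.805 -1.238
step 38 ; theta: 1.153 -1.978 -1.385 ; dq: 1.579 -3.980 -1.042 ; p_ee: -0.153 0.367 0.303 ; τ: -8.303 1.799 -1.220
step 39 ; theta: 1.169 -2.018 -1.395 ; dq: 1.571 -3.920 -0.967 ; p_ee: -0.154 0.361 0.294 ; τ: -8.211 1.791 -1.202
step 40 ; theta: 1.185 -2.056 -1.404 ; dq: 1.563 -3.858 -0.896 ; p_ee: -0.156 0.355 0.285 ; τ: -8.119 1.781 -1.183
step 41 ; theta: 1.200 -2.095 -1.413 ; dq: 1.554 -3.794 -0.827 ; p_ee: -0.157 0.349 0.276 ; τ: -8.028 1.770 -1.165
step 42 ; theta: 1.216 -2.132 -1.421 ; dq: 1.545 -3.728 -0.761 ; p_ee: -0.158 0.343 0.268 ; τ: -7.937 1.757 -1.145
step 43 ; theta: 1.231 -2.169 -1.428 ; dq: 1.536 -3.660 -0.699 ; p_ee: -0.159 0.337 0.260 ; τ: -7.849 1.743 -1.125
step 44 ; theta: 1.246 -2.206 -1.435 ; dq: 1.526 -3.590 -0.639 ; p_ee: -0.159 0.331 0.252 ; τ: -7.763 1.727 -1.105
step 45 ; theta: 1.262 -2.241 -1.441 ; dq: 1.515 -3.518 -0.582 ; p_ee: -0.159 0.324 0.244 ; τ: -7.679 1.710 -1.085
step 46 ; theta: 1.277 -2.276 -1.446 ; dq: 1.504 -3.445 -0.529 ; p_ee: -0.159 0.318 0.237 ; τ: -7.598 1.692 -1.065
step 47 ; theta: 1.292 -2.310 -1.451 ; dq: 1.493 -3.370 -0.479 ; p_ee: -0.159 0.312 0.230 ; τ: -7.519 1.672 -1.044
step 48 ; theta: 1.307 -2.343 -1.456 ; dq: 1.481 -3.294 -0.431 ; p_ee: -0.159 0.306 0.223 ; τ: -7.444 1.651 -1.023
step 49 ; theta: 1.321 -2.376 -1.460 ; dq: 1.468 -3.218 -0.387 ; p_ee: -0.158 0.299 0.216
final p_ee position (m): -0.158 0.299 0.216


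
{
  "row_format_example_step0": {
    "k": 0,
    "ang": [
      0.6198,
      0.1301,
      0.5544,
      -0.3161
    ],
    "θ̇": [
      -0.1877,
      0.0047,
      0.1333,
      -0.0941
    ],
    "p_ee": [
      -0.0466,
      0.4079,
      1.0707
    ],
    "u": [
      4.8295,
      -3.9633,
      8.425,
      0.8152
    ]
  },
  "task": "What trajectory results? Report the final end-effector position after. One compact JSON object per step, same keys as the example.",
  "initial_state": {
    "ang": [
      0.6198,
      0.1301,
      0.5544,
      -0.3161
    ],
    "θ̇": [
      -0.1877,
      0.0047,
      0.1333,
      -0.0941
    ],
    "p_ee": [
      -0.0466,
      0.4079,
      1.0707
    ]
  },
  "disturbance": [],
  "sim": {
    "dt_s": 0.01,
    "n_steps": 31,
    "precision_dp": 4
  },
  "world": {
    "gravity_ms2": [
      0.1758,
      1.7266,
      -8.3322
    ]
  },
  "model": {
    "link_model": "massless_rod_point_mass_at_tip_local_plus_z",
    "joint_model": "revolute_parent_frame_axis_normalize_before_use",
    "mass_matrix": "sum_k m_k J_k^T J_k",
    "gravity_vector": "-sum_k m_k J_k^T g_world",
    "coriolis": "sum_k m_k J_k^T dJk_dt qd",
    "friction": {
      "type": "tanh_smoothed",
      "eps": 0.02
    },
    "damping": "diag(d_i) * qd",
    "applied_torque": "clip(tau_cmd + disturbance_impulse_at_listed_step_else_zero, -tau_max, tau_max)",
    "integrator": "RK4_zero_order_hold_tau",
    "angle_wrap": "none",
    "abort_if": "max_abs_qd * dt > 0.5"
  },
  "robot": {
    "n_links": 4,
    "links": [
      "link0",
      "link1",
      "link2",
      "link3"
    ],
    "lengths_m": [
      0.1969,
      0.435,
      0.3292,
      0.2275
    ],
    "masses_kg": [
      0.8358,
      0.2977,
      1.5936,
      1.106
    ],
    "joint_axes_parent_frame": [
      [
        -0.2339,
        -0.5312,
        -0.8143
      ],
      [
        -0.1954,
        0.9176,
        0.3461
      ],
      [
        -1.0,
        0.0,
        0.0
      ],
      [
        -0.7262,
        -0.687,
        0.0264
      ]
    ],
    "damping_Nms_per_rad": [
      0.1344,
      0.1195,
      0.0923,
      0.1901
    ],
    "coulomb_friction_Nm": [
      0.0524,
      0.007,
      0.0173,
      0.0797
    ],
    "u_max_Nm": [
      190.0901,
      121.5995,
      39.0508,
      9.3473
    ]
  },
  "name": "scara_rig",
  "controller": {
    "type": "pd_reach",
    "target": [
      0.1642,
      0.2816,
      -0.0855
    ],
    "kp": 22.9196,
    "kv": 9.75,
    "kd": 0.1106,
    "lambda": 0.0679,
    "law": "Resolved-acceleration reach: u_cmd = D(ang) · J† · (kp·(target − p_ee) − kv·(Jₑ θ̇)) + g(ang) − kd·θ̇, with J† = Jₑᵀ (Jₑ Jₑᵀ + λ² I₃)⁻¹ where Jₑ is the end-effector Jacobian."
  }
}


{"k":1,"ang":[0.6148,0.1276,0.5604,-0.3223],"\u03b8\u0307":[-0.7975,-0.4967,1.0463,-1.1164],"p_ee":[-0.0455,0.4079,1.0699],"u":[4.2129,-3.7982,7.0971,0.6956]}
{"k":2,"ang":[0.6045,0.1206,0.5746,-0.3375],"\u03b8\u0307":[-1.2478,-0.8882,1.7952,-1.9105],"p_ee":[-0.044,0.4085,1.0677],"u":[3.5407,-3.5236,5.9053,0.5352]}
{"k":3,"ang":[0.5904,0.1102,0.5957,-0.3597],"\u03b8\u0307":[-1.5627,-1.1864,2.4096,-2.5193],"p_ee":[-0.0422,0.4095,1.0643],"u":[2.7972,-3.1306,4.8123,0.3485]}
{"k":4,"ang":[0.5736,0.0972,0.6224,-0.3873],"\u03b8\u0307":[-1.7707,-1.4095,2.916,-2.978],"p_ee":[-0.0403,0.4111,1.0596],"u":[1.9834,-2.6267,3.7939,0.1473]}
{"k":5,"ang":[0.5552,0.0822,0.6537,-0.4188],"\u03b8\u0307":[-1.898,-1.5736,3.3357,-3.3137],"p_ee":[-0.0381,0.4131,1.0537],"u":[1.1152,-2.0357,2.8361,-0.0594]}
{"k":6,"ang":[0.5359,0.0659,0.6888,-0.4532],"\u03b8\u0307":[-1.9665,-1.6922,3.6855,-3.5469],"p_ee":[-0.036,0.4156,1.0467],"u":[0.2177,-1.3927,1.9319,-0.2644]}
{"k":7,"ang":[0.516,0.0485,0.7272,-0.4894],"\u03b8\u0307":[-1.9931,-1.7755,3.9781,-3.6935],"p_ee":[-0.0337,0.4184,1.0387],"u":[-0.6807,-0.7363,1.0784,-0.4623]}
{"k":8,"ang":[0.4961,0.0305,0.7682,-0.5268],"\u03b8\u0307":[-1.9901,-1.8318,4.2236,-3.7665],"p_ee":[-0.0315,0.4215,1.0296],"u":[-1.5533,-0.1028,0.2745,-0.6495]}
{"k":9,"ang":[0.4763,0.0119,0.8115,-0.5645],"\u03b8\u0307":[-1.9669,-1.8672,4.4297,-3.7767],"p_ee":[-0.0292,0.4248,1.0195],"u":[-2.378,0.4782,-0.48,-0.8236]}
{"k":10,"ang":[0.4568,-0.0068,0.8567,-0.6021],"\u03b8\u0307":[-1.9297,-1.8863,4.6023,-3.7337],"p_ee":[-0.027,0.4282,1.0084],"u":[-3.1386,0.9855,-1.1858,-0.9832]}
{"k":11,"ang":[0.4377,-0.0257,0.9034,-0.639],"\u03b8\u0307":[-1.8829,-1.893,4.7464,-3.6457],"p_ee":[-0.0248,0.4318,0.9965],"u":[-3.8246,1.4063,-1.8441,-1.1283]}
{"k":12,"ang":[0.4191,-0.0447,0.9515,-0.6749],"\u03b8\u0307":[-1.8293,-1.8901,4.8657,-3.5203],"p_ee":[-0.0225,0.4354,0.9838],"u":[-4.4307,1.7352,-2.4567,-1.2594]}
{"k":13,"ang":[0.4011,-0.0635,1.0006,-0.7093],"\u03b8\u0307":[-1.7708,-1.88,4.9631,-3.364],"p_ee":[-0.0203,0.4391,0.9703],"u":[-4.9555,1.9728,-3.026,-1.3775]}
{"k":14,"ang":[0.3837,-0.0822,1.0507,-0.742],"\u03b8\u0307":[-1.7085,-1.8644,5.0411,-3.1825],"p_ee":[-0.018,0.4427,0.9561],"u":[-5.4006,2.1238,-3.5549,-1.4841]}
{"k":15,"ang":[0.3669,-0.1008,1.1014,-0.7729],"\u03b8\u0307":[-1.6428,-1.845,5.1014,-2.9807],"p_ee":[-0.0157,0.4462,0.9412],"u":[-5.7692,2.1958,-4.0462,-1.5807]}
{"k":16,"ang":[0.3508,-0.1191,1.1526,-0.8016],"\u03b8\u0307":[-1.5742,-1.8229,5.1457,-2.7628],"p_ee":[-0.0134,0.4496,0.9257],"u":[-6.066,2.198,-4.5032,-1.6688]}
{"k":17,"ang":[0.3354,-0.1372,1.2042,-0.8281],"\u03b8\u0307":[-1.5027,-1.7993,5.1751,-2.5323],"p_ee":[-0.011,0.4528,0.9097],"u":[-6.2961,2.1405,-4.9289,-1.7502]}
{"k":18,"ang":[0.3208,-0.1551,1.2561,-0.8522],"\u03b8\u0307":[-1.4283,-1.7751,5.1906,-2.2924],"p_ee":[-0.0086,0.4559,0.8932],"u":[-6.465,2.0335,-5.3263,-1.8262]}
{"k":19,"ang":[0.3069,-0.1727,1.308,-0.8739],"\u03b8\u0307":[-1.3509,-1.751,5.193,-2.0454],"p_ee":[-0.006,0.4587,0.8762],"u":[-6.578,1.8867,-5.698,-1.898]}
{"k":20,"ang":[0.2938,-0.1901,1.3599,-0.8931],"\u03b8\u0307":[-1.2704,-1.7277,5.1829,-1.7935],"p_ee":[-0.0034,0.4613,0.8589],"u":[-6.6401,1.709,-6.0466,-1.967]}
{"k":21,"ang":[0.2815,-0.2073,1.4116,-0.9098],"\u03b8\u0307":[-1.1868,-1.7059,5.161,-1.5383],"p_ee":[-0.0006,0.4636,0.8412],"u":[-6.6563,1.5087,-6.3741,-2.0339]}
{"k":22,"ang":[0.27,-0.2242,1.463,-0.9239],"\u03b8\u0307":[-1.1002,-1.686,5.1275,-1.2813],"p_ee":[0.0023,0.4657,0.8231],"u":[-6.6309,1.2927,-6.6823,-2.0996]}
{"k":23,"ang":[0.2595,-0.241,1.5141,-0.9354],"\u03b8\u0307":[-1.0104,-1.6684,5.0831,-1.0234],"p_ee":[0.0053,0.4674,0.8048],"u":[-6.5681,1.0674,-6.9729,-2.1645]}
{"k":24,"ang":[0.2499,-0.2576,1.5646,-0.9443],"\u03b8\u0307":[-0.9176,-1.6535,5.0279,-0.7657],"p_ee":[0.0084,0.4687,0.7862],"u":[-6.4717,0.8376,-7.2469,-2.2291]}
{"k":25,"ang":[0.2412,-0.2741,1.6146,-0.9507],"\u03b8\u0307":[-0.822,-1.6415,4.9623,-0.5088],"p_ee":[0.0117,0.4698,0.7675],"u":[-6.3452,0.6076,-7.5056,-2.2936]}
{"k":26,"ang":[0.2334,-0.2905,1.6638,-0.9545],"\u03b8\u0307":[-0.7237,-1.6325,4.8866,-0.2534],"p_ee":[0.0151,0.4704,0.7486],"u":[-6.1917,0.3806,-7.7497,-2.3581]}
{"k":27,"ang":[0.2267,-0.3068,1.7123,-0.9558],"\u03b8\u0307":[-0.6223,-1.6264,4.8016,-0.0036],"p_ee":[0.0186,0.4706,0.7295],"u":[-6.0115,0.1582,-7.9789,-2.4209]}
{"k":28,"ang":[0.2211,-0.323,1.7599,-0.9548],"\u03b8\u0307":[-0.5123,-1.6214,4.7115,0.2099],"p_ee":[0.0224,0.4704,0.7104],"u":[-5.7821,-0.0654,-8.1851,-2.468]}
{"k":29,"ang":[0.2165,-0.3392,1.8065,-0.9516],"\u03b8\u0307":[-0.3986,-1.6189,4.6128,0.4206],"p_ee":[0.0262,0.4697,0.6913],"u":[-5.537,-0.2795,-8.3794,-2.515]}
{"k":30,"ang":[0.2131,-0.3554,1.8521,-0.9464],"\u03b8\u0307":[-0.2824,-1.6189,4.505,0.632],"p_ee":[0.0303,0.4685,0.6723],"u":[-5.283,-0.482,-8.5634,-2.5635]}
{"k":31,"ang":[0.2109,-0.3716,1.8965,-0.939],"\u03b8\u0307":[-0.1643,-1.621,4.3887,0.843],"p_ee":[0.0345,0.4668,0.6533]}
{"summary": "final p_ee position (m): 0.0345 0.4668 0.6533"}


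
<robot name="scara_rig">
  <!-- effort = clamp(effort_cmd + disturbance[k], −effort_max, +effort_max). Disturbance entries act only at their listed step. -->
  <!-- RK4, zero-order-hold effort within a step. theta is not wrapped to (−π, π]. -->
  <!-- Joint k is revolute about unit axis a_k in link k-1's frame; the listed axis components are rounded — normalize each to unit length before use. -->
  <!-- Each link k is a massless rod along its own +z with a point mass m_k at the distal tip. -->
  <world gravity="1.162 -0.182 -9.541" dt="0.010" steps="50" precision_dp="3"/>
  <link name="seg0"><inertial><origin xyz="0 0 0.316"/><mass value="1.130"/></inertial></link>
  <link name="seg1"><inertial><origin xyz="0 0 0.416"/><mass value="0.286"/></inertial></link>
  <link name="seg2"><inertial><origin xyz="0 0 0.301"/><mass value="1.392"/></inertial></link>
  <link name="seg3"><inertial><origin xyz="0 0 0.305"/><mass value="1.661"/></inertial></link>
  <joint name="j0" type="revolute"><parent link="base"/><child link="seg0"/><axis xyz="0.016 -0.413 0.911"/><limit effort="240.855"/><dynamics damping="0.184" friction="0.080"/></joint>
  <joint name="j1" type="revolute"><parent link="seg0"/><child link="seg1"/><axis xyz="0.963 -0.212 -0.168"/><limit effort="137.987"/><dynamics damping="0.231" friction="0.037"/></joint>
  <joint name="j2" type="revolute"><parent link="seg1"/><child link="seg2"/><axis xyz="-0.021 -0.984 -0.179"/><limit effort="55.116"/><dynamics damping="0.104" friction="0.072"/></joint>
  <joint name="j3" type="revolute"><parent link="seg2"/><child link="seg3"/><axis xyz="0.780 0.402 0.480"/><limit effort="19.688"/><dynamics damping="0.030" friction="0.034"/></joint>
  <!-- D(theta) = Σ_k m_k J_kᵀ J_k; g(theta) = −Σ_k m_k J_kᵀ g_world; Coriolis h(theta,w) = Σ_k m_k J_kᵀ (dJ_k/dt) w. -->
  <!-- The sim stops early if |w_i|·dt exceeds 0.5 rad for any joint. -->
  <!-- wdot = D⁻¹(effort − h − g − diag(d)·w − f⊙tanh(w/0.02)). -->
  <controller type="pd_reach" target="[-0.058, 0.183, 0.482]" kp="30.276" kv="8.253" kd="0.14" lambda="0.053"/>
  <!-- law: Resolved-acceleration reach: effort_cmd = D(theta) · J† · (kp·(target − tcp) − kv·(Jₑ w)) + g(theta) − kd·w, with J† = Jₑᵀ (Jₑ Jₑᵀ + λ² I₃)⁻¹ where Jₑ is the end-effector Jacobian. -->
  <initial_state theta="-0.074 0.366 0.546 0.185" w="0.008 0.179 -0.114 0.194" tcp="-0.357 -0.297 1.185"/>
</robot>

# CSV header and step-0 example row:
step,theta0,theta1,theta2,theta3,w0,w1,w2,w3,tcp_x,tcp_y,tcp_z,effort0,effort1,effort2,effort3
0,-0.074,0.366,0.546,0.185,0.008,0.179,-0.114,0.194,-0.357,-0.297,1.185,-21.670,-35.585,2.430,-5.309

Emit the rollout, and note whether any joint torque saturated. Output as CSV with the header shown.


step,theta0,theta1,theta2,theta3,w0,w1,w2,w3,tcp_x,tcp_y,tcp_z,effort0,effort1,effort2,effort3
1,-0.083,0.370,0.548,0.192,-1.768,0.635,0.506,1.298,-0.356,-0.299,1.184,-20.304,-34.286,2.073,-5.093
2,-0.108,0.378,0.556,0.210,-3.272,1.007,0.995,2.292,-0.356,-0.299,1.182,-19.078,-33.437,2.256,-4.897
3,-0.147,0.390,0.567,0.238,-4.499,1.285,1.365,3.246,-0.354,-0.298,1.179,-17.967,-32.850,2.799,-4.716
4,-0.197,0.404,0.583,0.275,-5.436,1.457,1.639,4.189,-0.353,-0.295,1.175,-16.932,-32.292,3.540,-4.540
5,-0.255,0.418,0.600,0.322,-6.069,1.509,1.856,5.122,-0.351,-0.291,1.170,-15.903,-31.475,4.323,-4.356
6,-0.317,0.433,0.620,0.378,-6.388,1.441,2.057,6.019,-0.349,-0.287,1.164,-14.793,-30.120,4.994,-4.151
7,-0.381,0.447,0.641,0.442,-6.409,1.266,2.284,6.839,-0.347,-0.281,1.158,-13.531,-28.059,5.429,-3.919
8,-0.444,0.458,0.666,0.514,-6.179,1.016,2.562,7.536,-0.344,-0.274,1.152,-12.100,-25.326,5.560,-3.662
9,-0.504,0.467,0.693,0.592,-5.771,0.734,2.892,8.076,-0.341,-0.266,1.144,-10.539,-22.130,5.384,-3.388
10,-0.559,0.473,0.723,0.675,-5.268,0.462,3.261,8.448,-0.338,-0.258,1.136,-8.918,-18.754,4.948,-3.110
11,-0.609,0.476,0.758,0.761,-4.741,0.228,3.644,8.659,-0.333,-0.248,1.127,-7.309,-15.449,4.322,-2.839
12,-0.654,0.478,0.796,0.848,-4.236,0.048,4.020,8.734,-0.328,-0.238,1.118,-5.768,-12.387,3.570,-2.583
13,-0.694,0.478,0.838,0.935,-3.781,-0.073,4.370,8.698,-0.323,-0.227,1.108,-4.331,-9.665,2.744,-2.345
14,-0.730,0.477,0.884,1.021,-3.379,-0.145,4.689,8.578,-0.317,-0.215,1.098,-3.016,-7.313,1.883,-2.124
15,-0.762,0.475,0.932,1.106,-3.021,-0.178,4.974,8.396,-0.310,-0.203,1.087,-1.828,-5.325,1.014,-1.919
16,-0.791,0.473,0.983,1.189,-2.699,-0.183,5.227,8.167,-0.303,-0.191,1.076,-0.765,-3.676,0.154,-1.724
17,-0.816,0.471,1.036,1.269,-2.401,-0.172,5.449,7.905,-0.296,-0.178,1.065,0.178,-2.330,-0.688,-1.535
18,-0.839,0.470,1.092,1.347,-2.119,-0.153,5.644,7.618,-0.289,-0.165,1.054,1.010,-1.252,-1.504,-1.349
19,-0.859,0.468,1.149,1.422,-1.844,-0.136,5.814,7.310,-0.282,-0.151,1.043,1.736,-0.407,-2.292,-1.162
20,-0.876,0.467,1.208,1.493,-1.572,-0.126,5.962,6.985,-0.274,-0.138,1.032,2.366,0.237,-3.052,-0.971
21,-0.890,0.466,1.268,1.561,-1.298,-0.130,6.091,6.647,-0.267,-0.124,1.021,2.903,0.711,-3.783,-0.775
22,-0.902,0.464,1.330,1.626,-1.022,-0.152,6.201,6.296,-0.259,-0.110,1.009,3.355,1.039,-4.486,-0.574
23,-0.910,0.463,1.392,1.687,-0.743,-0.195,6.292,5.937,-0.252,-0.097,0.998,3.723,1.245,-5.163,-0.367
24,-0.916,0.460,1.455,1.745,-0.464,-0.261,6.366,5.570,-0.245,-0.083,0.987,4.010,1.348,-5.814,-0.154
25,-0.920,0.457,1.519,1.798,-0.188,-0.350,6.421,5.199,-0.239,-0.069,0.975,4.220,1.369,-6.441,0.063
26,-0.920,0.453,1.584,1.849,0.075,-0.457,6.456,4.829,-0.232,-0.056,0.964,4.354,1.323,-7.043,0.283
27,-0.918,0.448,1.648,1.895,0.309,-0.567,6.467,4.470,-0.226,-0.043,0.952,4.419,1.223,-7.624,0.505
28,-0.914,0.442,1.713,1.938,0.527,-0.692,6.457,4.116,-0.219,-0.030,0.940,4.419,1.094,-8.177,0.728
29,-0.908,0.434,1.777,1.977,0.726,-0.828,6.426,3.773,-0.214,-0.017,0.927,4.362,0.950,-8.701,0.950
30,-0.900,0.425,1.841,2.014,0.901,-0.969,6.375,3.444,-0.208,-0.004,0.915,4.258,0.806,-9.193,1.170
31,-0.890,0.415,1.905,2.046,1.048,-1.110,6.302,3.132,-0.203,0.008,0.902,4.116,0.672,-9.651,1.385
32,-0.879,0.403,1.967,2.076,1.167,-1.246,6.209,2.838,-0.197,0.019,0.889,3.948,0.559,-10.073,1.597
33,-0.867,0.390,2.029,2.103,1.256,-1.373,6.097,2.561,-0.192,0.031,0.876,3.764,0.473,-10.457,1.802
34,-0.854,0.376,2.089,2.128,1.315,-1.489,5.967,2.300,-0.188,0.041,0.863,3.574,0.416,-10.801,2.000
35,-0.841,0.361,2.148,2.149,1.346,-1.590,5.821,2.052,-0.183,0.052,0.850,3.389,0.391,-11.104,2.192
36,-0.827,0.344,2.205,2.169,1.349,-1.677,5.659,1.815,-0.179,0.061,0.836,3.217,0.395,-11.367,2.377
37,-0.814,0.327,2.261,2.186,1.327,-1.747,5.483,1.584,-0.174,0.070,0.823,3.062,0.424,-11.591,2.554
38,-0.801,0.309,2.315,2.200,1.281,-1.802,5.293,1.355,-0.170,0.079,0.809,2.931,0.474,-11.778,2.725
39,-0.788,0.291,2.367,2.213,1.214,-1.842,5.092,1.124,-0.166,0.087,0.795,2.827,0.540,-11.930,2.889
40,-0.777,0.273,2.417,2.223,1.127,-1.869,4.879,0.890,-0.162,0.094,0.782,2.752,0.615,-12.051,3.046
41,-0.766,0.254,2.465,2.231,1.023,-1.883,4.655,0.650,-0.159,0.101,0.768,2.707,0.694,-12.144,3.198
42,-0.756,0.235,2.510,2.236,0.904,-1.888,4.421,0.403,-0.155,0.107,0.755,2.691,0.773,-12.214,3.343
43,-0.748,0.216,2.553,2.239,0.773,-1.883,4.178,0.150,-0.151,0.113,0.742,2.702,0.847,-12.264,3.483
44,-0.741,0.197,2.594,2.239,0.636,-1.871,3.932,-0.099,-0.148,0.118,0.729,2.739,0.913,-12.298,3.615
45,-0.735,0.179,2.632,2.237,0.501,-1.852,3.691,-0.324,-0.144,0.123,0.716,2.802,0.969,-12.319,3.733
46,-0.731,0.160,2.667,2.233,0.366,-1.830,3.448,-0.545,-0.141,0.127,0.704,2.882,1.014,-12.330,3.844
47,-0.728,0.142,2.701,2.226,0.233,-1.807,3.207,-0.755,-0.137,0.130,0.692,2.974,1.050,-12.330,3.947
48,-0.726,0.124,2.732,2.218,0.106,-1.782,2.971,-0.952,-0.134,0.133,0.680,3.074,1.077,-12.323,4.042
49,-0.725,0.107,2.760,2.207,-0.010,-1.759,2.744,-1.124,-0.130,0.136,0.669,3.178,1.096,-12.309,4.127
50,-0.726,0.089,2.787,2.196,-0.099,-1.741,2.541,-1.247,-0.127,0.139,0.658,,,,
# any joint saturated: no


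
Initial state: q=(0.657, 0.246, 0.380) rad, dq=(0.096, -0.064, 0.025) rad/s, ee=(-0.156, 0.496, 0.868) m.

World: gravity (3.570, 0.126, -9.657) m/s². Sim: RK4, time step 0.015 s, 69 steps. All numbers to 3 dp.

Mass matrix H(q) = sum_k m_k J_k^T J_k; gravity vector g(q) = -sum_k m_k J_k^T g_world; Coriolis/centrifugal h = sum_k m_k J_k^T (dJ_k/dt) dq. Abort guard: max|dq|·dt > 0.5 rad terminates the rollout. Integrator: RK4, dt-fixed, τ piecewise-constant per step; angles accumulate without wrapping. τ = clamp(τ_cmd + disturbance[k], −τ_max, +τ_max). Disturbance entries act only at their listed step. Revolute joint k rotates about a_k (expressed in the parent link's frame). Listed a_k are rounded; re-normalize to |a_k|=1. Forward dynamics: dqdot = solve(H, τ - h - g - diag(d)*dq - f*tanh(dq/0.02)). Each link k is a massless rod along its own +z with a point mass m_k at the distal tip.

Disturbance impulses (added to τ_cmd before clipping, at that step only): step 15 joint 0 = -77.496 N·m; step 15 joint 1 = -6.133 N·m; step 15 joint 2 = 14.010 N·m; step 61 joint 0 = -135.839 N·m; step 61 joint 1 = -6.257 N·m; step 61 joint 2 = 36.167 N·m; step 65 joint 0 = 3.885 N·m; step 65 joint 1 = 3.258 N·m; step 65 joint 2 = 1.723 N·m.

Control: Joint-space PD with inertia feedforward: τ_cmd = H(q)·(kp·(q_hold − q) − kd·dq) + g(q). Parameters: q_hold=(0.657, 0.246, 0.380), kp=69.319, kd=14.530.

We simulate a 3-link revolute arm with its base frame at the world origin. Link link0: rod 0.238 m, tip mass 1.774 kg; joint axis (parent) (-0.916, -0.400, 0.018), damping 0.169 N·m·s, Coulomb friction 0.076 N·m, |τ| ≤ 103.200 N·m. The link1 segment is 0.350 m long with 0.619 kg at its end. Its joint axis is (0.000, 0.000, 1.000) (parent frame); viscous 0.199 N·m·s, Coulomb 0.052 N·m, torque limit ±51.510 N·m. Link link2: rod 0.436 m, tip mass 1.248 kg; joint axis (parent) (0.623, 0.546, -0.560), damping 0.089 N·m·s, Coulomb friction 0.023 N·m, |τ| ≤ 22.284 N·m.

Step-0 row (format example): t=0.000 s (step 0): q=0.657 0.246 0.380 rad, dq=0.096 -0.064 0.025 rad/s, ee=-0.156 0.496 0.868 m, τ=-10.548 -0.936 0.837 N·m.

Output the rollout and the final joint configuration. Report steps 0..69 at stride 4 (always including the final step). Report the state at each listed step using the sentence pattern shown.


t=0.060 s (step 4): q=0.660 0.246 0.380 rad, dq=0.023 -0.000 -0.009 rad/s, ee=-0.157 0.498 0.866 m, τ=-9.536 -0.899 0.580 N·m.
t=0.120 s (step 8): q=0.661 0.246 0.379 rad, dq=-0.002 -0.002 -0.001 rad/s, ee=-0.157 0.499 0.866 m, τ=-8.990 -0.874 0.430 N·m.
t=0.180 s (step 12): q=0.660 0.246 0.380 rad, dq=-0.009 -0.002 0.005 rad/s, ee=-0.157 0.498 0.866 m, τ=-8.729 -0.863 0.356 N·m.
t=0.240 s (step 16): q=0.651 0.240 0.367 rad, dq=-1.169 -0.811 -1.742 rad/s, ee=-0.157 0.494 0.870 m, τ=8.969 0.503 -2.855 N·m.
t=0.300 s (step 20): q=0.608 0.222 0.304 rad, dq=-0.343 -0.011 -0.466 rad/s, ee=-0.158 0.473 0.885 m, τ=0.466 -0.193 -1.284 N·m.
t=0.360 s (step 24): q=0.601 0.222 0.297 rad, dq=0.046 0.012 0.104 rad/s, ee=-0.157 0.469 0.888 m, τ=-4.414 -0.455 -0.369 N·m.
t=0.420 s (step 28): q=0.608 0.223 0.308 rad, dq=0.165 0.024 0.232 rad/s, ee=-0.157 0.472 0.886 m, τ=-6.969 -0.601 0.151 N·m.
t=0.480 s (step 32): q=0.619 0.224 0.322 rad, dq=0.182 0.020 0.237 rad/s, ee=-0.158 0.478 0.882 m, τ=-8.224 -0.689 0.403 N·m.
t=0.540 s (step 36): q=0.629 0.225 0.335 rad, dq=0.156 0.018 0.197 rad/s, ee=-0.158 0.483 0.878 m, τ=-8.750 -0.741 0.502 N·m.
t=0.600 s (step 40): q=0.637 0.226 0.346 rad, dq=0.119 0.017 0.151 rad/s, ee=-0.158 0.487 0.875 m, τ=-8.901 -0.770 0.520 N·m.
t=0.660 s (step 44): q=0.643 0.227 0.353 rad, dq=0.085 0.015 0.110 rad/s, ee=-0.159 0.490 0.873 m, τ=-8.880 -0.785 0.503 N·m.
t=0.720 s (step 48): q=0.647 0.228 0.359 rad, dq=0.057 0.014 0.078 rad/s, ee=-0.159 0.492 0.871 m, τ=-8.797 -0.792 0.474 N·m.
t=0.780 s (step 52): q=0.650 0.229 0.363 rad, dq=0.037 0.013 0.054 rad/s, ee=-0.159 0.493 0.870 m, τ=-8.706 -0.797 0.445 N·m.
t=0.840 s (step 56): q=0.652 0.229 0.366 rad, dq=0.024 0.012 0.039 rad/s, ee=-0.159 0.494 0.870 m, τ=-8.632 -0.799 0.420 N·m.
t=0.900 s (step 60): q=0.653 0.230 0.368 rad, dq=0.016 0.011 0.030 rad/s, ee=-0.159 0.494 0.869 m, τ=-8.583 -0.802 0.402 N·m.
t=0.960 s (step 64): q=0.622 0.199 0.346 rad, dq=-0.610 -0.369 -0.420 rad/s, ee=-0.155 0.472 0.884 m, τ=6.940 0.070 -3.197 N·m.
t=1.020 s (step 68): q=0.605 0.257 0.348 rad, dq=0.001 0.747 0.339 rad/s, ee=-0.144 0.463 0.890 m, τ=-1.674 -0.717 -1.746 N·m.
t=1.035 s (step 69): q=0.605 0.265 0.353 rad, dq=0.069 0.396 0.325 rad/s, ee=-0.142 0.463 0.890 m.
final q (rad): 0.605 0.265 0.353
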